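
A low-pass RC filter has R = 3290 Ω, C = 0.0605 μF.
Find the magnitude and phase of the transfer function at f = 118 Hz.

Step 1 — Angular frequency: ω = 2π·118 = 741.4 rad/s.
Step 2 — Transfer function: H(jω) = 1/(1 + jωRC).
Step 3 — Denominator: 1 + jωRC = 1 + j·741.4·3290·6.05e-08 = 1 + j0.1476.
Step 4 — H = 0.9787 - j0.1444.
Step 5 — Magnitude: |H| = 0.9893 (-0.1 dB); phase: φ = -8.4°.

|H| = 0.9893 (-0.1 dB), φ = -8.4°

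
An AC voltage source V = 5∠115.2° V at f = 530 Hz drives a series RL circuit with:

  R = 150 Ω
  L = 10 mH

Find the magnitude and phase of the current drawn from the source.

Step 1 — Angular frequency: ω = 2π·f = 2π·530 = 3330 rad/s.
Step 2 — Component impedances:
  R: Z = R = 150 Ω
  L: Z = jωL = j·3330·0.01 = 0 + j33.3 Ω
Step 3 — Series combination: Z_total = R + L = 150 + j33.3 Ω = 153.7∠12.5° Ω.
Step 4 — Source phasor: V = 5∠115.2° V = -2.129 + j4.524 V.
Step 5 — Ohm's law: I = V / Z_total = (-2.129 + j4.524) / (150 + j33.3) = -0.007145 + j0.03175 A.
Step 6 — Convert to polar: |I| = 0.03254 A, ∠I = 102.7°.

I = 0.03254∠102.7° A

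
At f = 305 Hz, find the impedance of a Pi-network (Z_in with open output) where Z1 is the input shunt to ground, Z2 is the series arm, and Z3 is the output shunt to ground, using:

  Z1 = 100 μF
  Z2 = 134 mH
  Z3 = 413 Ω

Step 1 — Angular frequency: ω = 2π·f = 2π·305 = 1916 rad/s.
Step 2 — Component impedances:
  Z1: Z = 1/(jωC) = -j/(ω·C) = 0 - j5.218 Ω
  Z2: Z = jωL = j·1916·0.134 = 0 + j256.8 Ω
  Z3: Z = R = 413 Ω
Step 3 — With open output, the series arm Z2 and the output shunt Z3 appear in series to ground: Z2 + Z3 = 413 + j256.8 Ω.
Step 4 — Parallel with input shunt Z1: Z_in = Z1 || (Z2 + Z3) = 0.04809 - j5.247 Ω = 5.248∠-89.5° Ω.

Z = 0.04809 - j5.247 Ω = 5.248∠-89.5° Ω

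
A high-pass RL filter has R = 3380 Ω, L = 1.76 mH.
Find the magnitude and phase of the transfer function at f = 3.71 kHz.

Step 1 — Angular frequency: ω = 2π·3710 = 2.331e+04 rad/s.
Step 2 — Transfer function: H(jω) = jωL/(R + jωL).
Step 3 — Numerator jωL = j·41.03; denominator R + jωL = 3380 + j41.03.
Step 4 — H = 0.0001473 + j0.01214.
Step 5 — Magnitude: |H| = 0.01214 (-38.3 dB); phase: φ = 89.3°.

|H| = 0.01214 (-38.3 dB), φ = 89.3°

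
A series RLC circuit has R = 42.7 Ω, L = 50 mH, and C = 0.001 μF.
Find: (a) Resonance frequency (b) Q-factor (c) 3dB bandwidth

Step 1 — Resonance condition Im(Z)=0 gives ω₀ = 1/√(LC).
Step 2 — ω₀ = 1/√(0.05·1e-09) = 1.414e+05 rad/s.
Step 3 — f₀ = ω₀/(2π) = 2.251e+04 Hz.
Step 4 — Series Q: Q = ω₀L/R = 1.414e+05·0.05/42.7 = 165.6.
Step 5 — 3dB bandwidth: Δω = ω₀/Q = 854 rad/s; BW = Δω/(2π) = 135.9 Hz.

(a) f₀ = 2.251e+04 Hz  (b) Q = 165.6  (c) BW = 135.9 Hz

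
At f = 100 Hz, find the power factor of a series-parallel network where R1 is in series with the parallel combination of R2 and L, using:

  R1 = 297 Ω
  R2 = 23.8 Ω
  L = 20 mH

Step 1 — Angular frequency: ω = 2π·f = 2π·100 = 628.3 rad/s.
Step 2 — Component impedances:
  R1: Z = R = 297 Ω
  R2: Z = R = 23.8 Ω
  L: Z = jωL = j·628.3·0.02 = 0 + j12.57 Ω
Step 3 — Parallel branch: R2 || L = 1/(1/R2 + 1/L) = 5.189 + j9.827 Ω.
Step 4 — Series with R1: Z_total = R1 + (R2 || L) = 302.2 + j9.827 Ω = 302.3∠1.9° Ω.
Step 5 — Power factor: PF = cos(φ) = Re(Z)/|Z| = 302.19/302.35 = 0.9995.
Step 6 — Type: Im(Z) = 9.827 ⇒ lagging (phase φ = 1.9°).

PF = 0.9995 (lagging, φ = 1.9°)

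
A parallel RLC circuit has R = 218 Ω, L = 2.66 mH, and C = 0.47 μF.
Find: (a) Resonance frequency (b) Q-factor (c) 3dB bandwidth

Step 1 — Resonance: ω₀ = 1/√(LC) = 1/√(0.00266·4.7e-07) = 2.828e+04 rad/s.
Step 2 — f₀ = ω₀/(2π) = 4501 Hz.
Step 3 — Parallel Q: Q = R/(ω₀L) = 218/(2.828e+04·0.00266) = 2.898.
Step 4 — Bandwidth: Δω = ω₀/Q = 9760 rad/s; BW = Δω/(2π) = 1553 Hz.

(a) f₀ = 4501 Hz  (b) Q = 2.898  (c) BW = 1553 Hz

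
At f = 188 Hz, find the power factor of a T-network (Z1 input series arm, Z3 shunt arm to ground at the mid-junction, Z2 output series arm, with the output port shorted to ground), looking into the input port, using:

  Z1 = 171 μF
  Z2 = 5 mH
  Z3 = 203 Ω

Step 1 — Angular frequency: ω = 2π·f = 2π·188 = 1181 rad/s.
Step 2 — Component impedances:
  Z1: Z = 1/(jωC) = -j/(ω·C) = 0 - j4.951 Ω
  Z2: Z = jωL = j·1181·0.005 = 0 + j5.906 Ω
  Z3: Z = R = 203 Ω
Step 3 — With the output port shorted to ground, the output series arm Z2 runs from the junction to ground; the shunt arm Z3 also runs from the junction to ground. They appear in parallel: Z3 || Z2 = 0.1717 + j5.901 Ω.
Step 4 — Series with input arm Z1: Z_in = Z1 + (Z3 || Z2) = 0.1717 + j0.9505 Ω = 0.9659∠79.8° Ω.
Step 5 — Power factor: PF = cos(φ) = Re(Z)/|Z| = 0.1717/0.9659 = 0.1778.
Step 6 — Type: Im(Z) = 0.9505 ⇒ lagging (phase φ = 79.8°).

PF = 0.1778 (lagging, φ = 79.8°)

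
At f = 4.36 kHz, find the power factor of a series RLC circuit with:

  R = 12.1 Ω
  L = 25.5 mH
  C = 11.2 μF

Step 1 — Angular frequency: ω = 2π·f = 2π·4360 = 2.739e+04 rad/s.
Step 2 — Component impedances:
  R: Z = R = 12.1 Ω
  L: Z = jωL = j·2.739e+04·0.0255 = 0 + j698.6 Ω
  C: Z = 1/(jωC) = -j/(ω·C) = 0 - j3.259 Ω
Step 3 — Series combination: Z_total = R + L + C = 12.1 + j695.3 Ω = 695.4∠89.0° Ω.
Step 4 — Power factor: PF = cos(φ) = Re(Z)/|Z| = 12.1/695.4 = 0.0174.
Step 5 — Type: Im(Z) = 695.3 ⇒ lagging (phase φ = 89.0°).

PF = 0.0174 (lagging, φ = 89.0°)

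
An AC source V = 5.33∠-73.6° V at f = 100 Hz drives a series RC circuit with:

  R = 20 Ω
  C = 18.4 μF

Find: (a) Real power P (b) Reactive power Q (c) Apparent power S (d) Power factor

Step 1 — Angular frequency: ω = 2π·f = 2π·100 = 628.3 rad/s.
Step 2 — Component impedances:
  R: Z = R = 20 Ω
  C: Z = 1/(jωC) = -j/(ω·C) = 0 - j86.5 Ω
Step 3 — Series combination: Z_total = R + C = 20 - j86.5 Ω = 88.78∠-77.0° Ω.
Step 4 — Source phasor: V = 5.33∠-73.6° V = 1.505 - j5.113 V.
Step 5 — Current: I = V / Z = 0.05993 + j0.00354 A = 0.06004∠3.4° A.
Step 6 — Complex power: S = V·I* = 0.07209 - j0.3118 VA.
Step 7 — Real power: P = Re(S) = 0.07209 W.
Step 8 — Reactive power: Q = Im(S) = -0.3118 VAR.
Step 9 — Apparent power: |S| = 0.32 VA.
Step 10 — Power factor: PF = P/|S| = 0.2253 (leading).

(a) P = 0.07209 W  (b) Q = -0.3118 VAR  (c) S = 0.32 VA  (d) PF = 0.2253 (leading)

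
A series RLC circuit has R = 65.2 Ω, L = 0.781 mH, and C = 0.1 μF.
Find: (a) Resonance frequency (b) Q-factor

Step 1 — Resonance condition Im(Z)=0 gives ω₀ = 1/√(LC).
Step 2 — ω₀ = 1/√(0.000781·1e-07) = 1.132e+05 rad/s.
Step 3 — f₀ = ω₀/(2π) = 1.801e+04 Hz.
Step 4 — Series Q: Q = ω₀L/R = 1.132e+05·0.000781/65.2 = 1.355.

(a) f₀ = 1.801e+04 Hz  (b) Q = 1.355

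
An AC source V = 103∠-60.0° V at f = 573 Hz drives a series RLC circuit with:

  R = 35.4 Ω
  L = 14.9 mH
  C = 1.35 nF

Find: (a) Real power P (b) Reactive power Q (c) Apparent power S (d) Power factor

Step 1 — Angular frequency: ω = 2π·f = 2π·573 = 3600 rad/s.
Step 2 — Component impedances:
  R: Z = R = 35.4 Ω
  L: Z = jωL = j·3600·0.0149 = 0 + j53.64 Ω
  C: Z = 1/(jωC) = -j/(ω·C) = 0 - j2.057e+05 Ω
Step 3 — Series combination: Z_total = R + L + C = 35.4 - j2.057e+05 Ω = 2.057e+05∠-90.0° Ω.
Step 4 — Source phasor: V = 103∠-60.0° V = 51.5 - j89.2 V.
Step 5 — Current: I = V / Z = 0.0004337 + j0.0002503 A = 0.0005007∠30.0° A.
Step 6 — Complex power: S = V·I* = 8.876e-06 - j0.05158 VA.
Step 7 — Real power: P = Re(S) = 8.876e-06 W.
Step 8 — Reactive power: Q = Im(S) = -0.05158 VAR.
Step 9 — Apparent power: |S| = 0.05158 VA.
Step 10 — Power factor: PF = P/|S| = 0.0001721 (leading).

(a) P = 8.876e-06 W  (b) Q = -0.05158 VAR  (c) S = 0.05158 VA  (d) PF = 0.0001721 (leading)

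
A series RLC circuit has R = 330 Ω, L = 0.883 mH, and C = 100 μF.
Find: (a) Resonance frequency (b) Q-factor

Step 1 — Resonance condition Im(Z)=0 gives ω₀ = 1/√(LC).
Step 2 — ω₀ = 1/√(0.000883·0.0001) = 3365 rad/s.
Step 3 — f₀ = ω₀/(2π) = 535.6 Hz.
Step 4 — Series Q: Q = ω₀L/R = 3365·0.000883/330 = 0.009005.

(a) f₀ = 535.6 Hz  (b) Q = 0.009005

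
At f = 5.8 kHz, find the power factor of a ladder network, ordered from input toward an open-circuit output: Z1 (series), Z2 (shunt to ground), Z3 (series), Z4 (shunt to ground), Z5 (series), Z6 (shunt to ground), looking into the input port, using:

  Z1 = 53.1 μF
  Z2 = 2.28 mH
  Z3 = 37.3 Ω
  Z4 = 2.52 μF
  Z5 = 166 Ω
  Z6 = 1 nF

Step 1 — Angular frequency: ω = 2π·f = 2π·5800 = 3.644e+04 rad/s.
Step 2 — Component impedances:
  Z1: Z = 1/(jωC) = -j/(ω·C) = 0 - j0.5168 Ω
  Z2: Z = jωL = j·3.644e+04·0.00228 = 0 + j83.09 Ω
  Z3: Z = R = 37.3 Ω
  Z4: Z = 1/(jωC) = -j/(ω·C) = 0 - j10.89 Ω
  Z5: Z = R = 166 Ω
  Z6: Z = 1/(jωC) = -j/(ω·C) = 0 - j2.744e+04 Ω
Step 3 — Ladder network (open output): work backward from the far end, alternating series and parallel combinations. Z_in = 38.99 + j7.099 Ω = 39.63∠10.3° Ω.
Step 4 — Power factor: PF = cos(φ) = Re(Z)/|Z| = 38.989/39.63 = 0.9838.
Step 5 — Type: Im(Z) = 7.099 ⇒ lagging (phase φ = 10.3°).

PF = 0.9838 (lagging, φ = 10.3°)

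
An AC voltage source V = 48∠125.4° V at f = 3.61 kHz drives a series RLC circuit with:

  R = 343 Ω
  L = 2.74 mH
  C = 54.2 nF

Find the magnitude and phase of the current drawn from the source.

Step 1 — Angular frequency: ω = 2π·f = 2π·3610 = 2.268e+04 rad/s.
Step 2 — Component impedances:
  R: Z = R = 343 Ω
  L: Z = jωL = j·2.268e+04·0.00274 = 0 + j62.15 Ω
  C: Z = 1/(jωC) = -j/(ω·C) = 0 - j813.4 Ω
Step 3 — Series combination: Z_total = R + L + C = 343 - j751.3 Ω = 825.9∠-65.5° Ω.
Step 4 — Source phasor: V = 48∠125.4° V = -27.81 + j39.13 V.
Step 5 — Ohm's law: I = V / Z_total = (-27.81 + j39.13) / (343 - j751.3) = -0.05708 - j0.01095 A.
Step 6 — Convert to polar: |I| = 0.05812 A, ∠I = -169.1°.

I = 0.05812∠-169.1° A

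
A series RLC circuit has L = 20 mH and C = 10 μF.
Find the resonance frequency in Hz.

Step 1 — Resonance condition Im(Z)=0 gives ω₀ = 1/√(LC).
Step 2 — ω₀ = 1/√(0.02·1e-05) = 2236 rad/s.
Step 3 — f₀ = ω₀/(2π) = 355.9 Hz.

f₀ = 355.9 Hz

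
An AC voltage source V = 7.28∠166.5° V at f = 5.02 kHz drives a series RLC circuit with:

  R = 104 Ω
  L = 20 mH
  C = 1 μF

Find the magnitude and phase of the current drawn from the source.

Step 1 — Angular frequency: ω = 2π·f = 2π·5020 = 3.154e+04 rad/s.
Step 2 — Component impedances:
  R: Z = R = 104 Ω
  L: Z = jωL = j·3.154e+04·0.02 = 0 + j630.8 Ω
  C: Z = 1/(jωC) = -j/(ω·C) = 0 - j31.7 Ω
Step 3 — Series combination: Z_total = R + L + C = 104 + j599.1 Ω = 608.1∠80.2° Ω.
Step 4 — Source phasor: V = 7.28∠166.5° V = -7.079 + j1.699 V.
Step 5 — Ohm's law: I = V / Z_total = (-7.079 + j1.699) / (104 + j599.1) = 0.0007627 + j0.01195 A.
Step 6 — Convert to polar: |I| = 0.01197 A, ∠I = 86.3°.

I = 0.01197∠86.3° A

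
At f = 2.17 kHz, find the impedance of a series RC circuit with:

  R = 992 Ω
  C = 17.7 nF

Step 1 — Angular frequency: ω = 2π·f = 2π·2170 = 1.363e+04 rad/s.
Step 2 — Component impedances:
  R: Z = R = 992 Ω
  C: Z = 1/(jωC) = -j/(ω·C) = 0 - j4144 Ω
Step 3 — Series combination: Z_total = R + C = 992 - j4144 Ω = 4261∠-76.5° Ω.

Z = 992 - j4144 Ω = 4261∠-76.5° Ω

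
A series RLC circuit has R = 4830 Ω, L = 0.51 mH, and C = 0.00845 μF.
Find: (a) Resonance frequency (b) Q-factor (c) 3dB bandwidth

Step 1 — Resonance: ω₀ = 1/√(LC) = 1/√(0.00051·8.45e-09) = 4.817e+05 rad/s.
Step 2 — f₀ = ω₀/(2π) = 7.667e+04 Hz.
Step 3 — Series Q: Q = ω₀L/R = 4.817e+05·0.00051/4830 = 0.05086.
Step 4 — Bandwidth: Δω = ω₀/Q = 9.471e+06 rad/s; BW = Δω/(2π) = 1.507e+06 Hz.

(a) f₀ = 7.667e+04 Hz  (b) Q = 0.05086  (c) BW = 1.507e+06 Hz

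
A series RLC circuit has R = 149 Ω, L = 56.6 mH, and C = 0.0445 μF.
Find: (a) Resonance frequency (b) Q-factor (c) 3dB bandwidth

Step 1 — Resonance condition Im(Z)=0 gives ω₀ = 1/√(LC).
Step 2 — ω₀ = 1/√(0.0566·4.45e-08) = 1.993e+04 rad/s.
Step 3 — f₀ = ω₀/(2π) = 3171 Hz.
Step 4 — Series Q: Q = ω₀L/R = 1.993e+04·0.0566/149 = 7.569.
Step 5 — 3dB bandwidth: Δω = ω₀/Q = 2633 rad/s; BW = Δω/(2π) = 419 Hz.

(a) f₀ = 3171 Hz  (b) Q = 7.569  (c) BW = 419 Hz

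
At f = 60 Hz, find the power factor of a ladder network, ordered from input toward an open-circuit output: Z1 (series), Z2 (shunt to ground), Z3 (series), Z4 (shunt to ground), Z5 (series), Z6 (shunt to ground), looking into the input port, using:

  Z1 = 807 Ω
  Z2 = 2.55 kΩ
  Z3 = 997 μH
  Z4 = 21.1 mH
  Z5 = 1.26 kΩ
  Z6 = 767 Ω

Step 1 — Angular frequency: ω = 2π·f = 2π·60 = 377 rad/s.
Step 2 — Component impedances:
  Z1: Z = R = 807 Ω
  Z2: Z = R = 2550 Ω
  Z3: Z = jωL = j·377·0.000997 = 0 + j0.3759 Ω
  Z4: Z = jωL = j·377·0.0211 = 0 + j7.955 Ω
  Z5: Z = R = 1260 Ω
  Z6: Z = R = 767 Ω
Step 3 — Ladder network (open output): work backward from the far end, alternating series and parallel combinations. Z_in = 807.1 + j8.33 Ω = 807.1∠0.6° Ω.
Step 4 — Power factor: PF = cos(φ) = Re(Z)/|Z| = 807.058/807.101 = 0.9999.
Step 5 — Type: Im(Z) = 8.33 ⇒ lagging (phase φ = 0.6°).

PF = 0.9999 (lagging, φ = 0.6°)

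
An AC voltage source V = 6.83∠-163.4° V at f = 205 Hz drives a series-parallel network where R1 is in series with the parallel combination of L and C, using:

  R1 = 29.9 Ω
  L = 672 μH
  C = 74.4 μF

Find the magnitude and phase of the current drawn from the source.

Step 1 — Angular frequency: ω = 2π·f = 2π·205 = 1288 rad/s.
Step 2 — Component impedances:
  R1: Z = R = 29.9 Ω
  L: Z = jωL = j·1288·0.000672 = 0 + j0.8656 Ω
  C: Z = 1/(jωC) = -j/(ω·C) = 0 - j10.44 Ω
Step 3 — Parallel branch: L || C = 1/(1/L + 1/C) = 0 + j0.9439 Ω.
Step 4 — Series with R1: Z_total = R1 + (L || C) = 29.9 + j0.9439 Ω = 29.91∠1.8° Ω.
Step 5 — Source phasor: V = 6.83∠-163.4° V = -6.545 - j1.951 V.
Step 6 — Ohm's law: I = V / Z_total = (-6.545 - j1.951) / (29.9 + j0.9439) = -0.2207 - j0.05829 A.
Step 7 — Convert to polar: |I| = 0.2283 A, ∠I = -165.2°.

I = 0.2283∠-165.2° A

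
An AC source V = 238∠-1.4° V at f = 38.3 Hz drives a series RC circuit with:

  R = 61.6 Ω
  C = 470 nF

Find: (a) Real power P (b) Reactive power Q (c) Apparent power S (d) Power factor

Step 1 — Angular frequency: ω = 2π·f = 2π·38.3 = 240.6 rad/s.
Step 2 — Component impedances:
  R: Z = R = 61.6 Ω
  C: Z = 1/(jωC) = -j/(ω·C) = 0 - j8841 Ω
Step 3 — Series combination: Z_total = R + C = 61.6 - j8841 Ω = 8842∠-89.6° Ω.
Step 4 — Source phasor: V = 238∠-1.4° V = 237.9 - j5.815 V.
Step 5 — Current: I = V / Z = 0.0008451 + j0.0269 A = 0.02692∠88.2° A.
Step 6 — Complex power: S = V·I* = 0.04463 - j6.406 VA.
Step 7 — Real power: P = Re(S) = 0.04463 W.
Step 8 — Reactive power: Q = Im(S) = -6.406 VAR.
Step 9 — Apparent power: |S| = 6.406 VA.
Step 10 — Power factor: PF = P/|S| = 0.006967 (leading).

(a) P = 0.04463 W  (b) Q = -6.406 VAR  (c) S = 6.406 VA  (d) PF = 0.006967 (leading)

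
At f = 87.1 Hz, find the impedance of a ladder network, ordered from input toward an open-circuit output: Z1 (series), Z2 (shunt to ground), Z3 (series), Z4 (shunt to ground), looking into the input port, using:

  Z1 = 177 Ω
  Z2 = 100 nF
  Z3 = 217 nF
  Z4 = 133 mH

Step 1 — Angular frequency: ω = 2π·f = 2π·87.1 = 547.3 rad/s.
Step 2 — Component impedances:
  Z1: Z = R = 177 Ω
  Z2: Z = 1/(jωC) = -j/(ω·C) = 0 - j1.827e+04 Ω
  Z3: Z = 1/(jωC) = -j/(ω·C) = 0 - j8421 Ω
  Z4: Z = jωL = j·547.3·0.133 = 0 + j72.79 Ω
Step 3 — Ladder network (open output): work backward from the far end, alternating series and parallel combinations. Z_in = 177 - j5730 Ω = 5733∠-88.2° Ω.

Z = 177 - j5730 Ω = 5733∠-88.2° Ω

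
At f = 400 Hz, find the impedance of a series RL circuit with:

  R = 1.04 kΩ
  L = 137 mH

Step 1 — Angular frequency: ω = 2π·f = 2π·400 = 2513 rad/s.
Step 2 — Component impedances:
  R: Z = R = 1040 Ω
  L: Z = jωL = j·2513·0.137 = 0 + j344.3 Ω
Step 3 — Series combination: Z_total = R + L = 1040 + j344.3 Ω = 1096∠18.3° Ω.

Z = 1040 + j344.3 Ω = 1096∠18.3° Ω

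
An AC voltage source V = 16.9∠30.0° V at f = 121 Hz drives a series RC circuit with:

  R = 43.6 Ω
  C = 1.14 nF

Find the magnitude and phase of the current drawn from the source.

Step 1 — Angular frequency: ω = 2π·f = 2π·121 = 760.3 rad/s.
Step 2 — Component impedances:
  R: Z = R = 43.6 Ω
  C: Z = 1/(jωC) = -j/(ω·C) = 0 - j1.154e+06 Ω
Step 3 — Series combination: Z_total = R + C = 43.6 - j1.154e+06 Ω = 1.154e+06∠-90.0° Ω.
Step 4 — Source phasor: V = 16.9∠30.0° V = 14.64 + j8.45 V.
Step 5 — Ohm's law: I = V / Z_total = (14.64 + j8.45) / (43.6 - j1.154e+06) = -7.323e-06 + j1.269e-05 A.
Step 6 — Convert to polar: |I| = 1.465e-05 A, ∠I = 120.0°.

I = 1.465e-05∠120.0° A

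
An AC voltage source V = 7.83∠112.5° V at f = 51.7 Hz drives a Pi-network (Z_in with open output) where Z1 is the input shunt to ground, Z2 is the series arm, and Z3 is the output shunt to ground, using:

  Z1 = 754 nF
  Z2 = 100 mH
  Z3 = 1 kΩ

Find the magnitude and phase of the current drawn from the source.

Step 1 — Angular frequency: ω = 2π·f = 2π·51.7 = 324.8 rad/s.
Step 2 — Component impedances:
  Z1: Z = 1/(jωC) = -j/(ω·C) = 0 - j4083 Ω
  Z2: Z = jωL = j·324.8·0.1 = 0 + j32.48 Ω
  Z3: Z = R = 1000 Ω
Step 3 — With open output, the series arm Z2 and the output shunt Z3 appear in series to ground: Z2 + Z3 = 1000 + j32.48 Ω.
Step 4 — Parallel with input shunt Z1: Z_in = Z1 || (Z2 + Z3) = 957.7 - j203.7 Ω = 979.2∠-12.0° Ω.
Step 5 — Source phasor: V = 7.83∠112.5° V = -2.996 + j7.234 V.
Step 6 — Ohm's law: I = V / Z_total = (-2.996 + j7.234) / (957.7 - j203.7) = -0.00453 + j0.00659 A.
Step 7 — Convert to polar: |I| = 0.007997 A, ∠I = 124.5°.

I = 0.007997∠124.5° A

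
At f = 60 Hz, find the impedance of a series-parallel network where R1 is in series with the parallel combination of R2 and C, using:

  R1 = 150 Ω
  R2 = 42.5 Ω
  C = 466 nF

Step 1 — Angular frequency: ω = 2π·f = 2π·60 = 377 rad/s.
Step 2 — Component impedances:
  R1: Z = R = 150 Ω
  R2: Z = R = 42.5 Ω
  C: Z = 1/(jωC) = -j/(ω·C) = 0 - j5692 Ω
Step 3 — Parallel branch: R2 || C = 1/(1/R2 + 1/C) = 42.5 - j0.3173 Ω.
Step 4 — Series with R1: Z_total = R1 + (R2 || C) = 192.5 - j0.3173 Ω = 192.5∠-0.1° Ω.

Z = 192.5 - j0.3173 Ω = 192.5∠-0.1° Ω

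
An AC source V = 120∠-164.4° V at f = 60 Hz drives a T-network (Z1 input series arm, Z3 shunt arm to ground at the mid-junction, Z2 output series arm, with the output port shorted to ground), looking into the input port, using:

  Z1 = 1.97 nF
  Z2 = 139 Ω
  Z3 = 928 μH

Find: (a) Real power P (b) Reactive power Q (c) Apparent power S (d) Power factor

Step 1 — Angular frequency: ω = 2π·f = 2π·60 = 377 rad/s.
Step 2 — Component impedances:
  Z1: Z = 1/(jωC) = -j/(ω·C) = 0 - j1.346e+06 Ω
  Z2: Z = R = 139 Ω
  Z3: Z = jωL = j·377·0.000928 = 0 + j0.3498 Ω
Step 3 — With the output port shorted to ground, the output series arm Z2 runs from the junction to ground; the shunt arm Z3 also runs from the junction to ground. They appear in parallel: Z3 || Z2 = 0.0008805 + j0.3498 Ω.
Step 4 — Series with input arm Z1: Z_in = Z1 + (Z3 || Z2) = 0 - j1.346e+06 Ω = 1.346e+06∠-90.0° Ω.
Step 5 — Source phasor: V = 120∠-164.4° V = -115.6 - j32.27 V.
Step 6 — Current: I = V / Z = 2.397e-05 - j8.584e-05 A = 8.912e-05∠-74.4° A.
Step 7 — Complex power: S = V·I* = 0 - j0.01069 VA.
Step 8 — Real power: P = Re(S) = 0 W.
Step 9 — Reactive power: Q = Im(S) = -0.01069 VAR.
Step 10 — Apparent power: |S| = 0.01069 VA.
Step 11 — Power factor: PF = P/|S| = 0 (leading).

(a) P = 0 W  (b) Q = -0.01069 VAR  (c) S = 0.01069 VA  (d) PF = 0 (leading)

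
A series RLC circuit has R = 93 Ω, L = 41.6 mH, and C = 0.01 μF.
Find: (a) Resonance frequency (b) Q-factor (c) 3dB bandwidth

Step 1 — Resonance: ω₀ = 1/√(LC) = 1/√(0.0416·1e-08) = 4.903e+04 rad/s.
Step 2 — f₀ = ω₀/(2π) = 7803 Hz.
Step 3 — Series Q: Q = ω₀L/R = 4.903e+04·0.0416/93 = 21.93.
Step 4 — Bandwidth: Δω = ω₀/Q = 2236 rad/s; BW = Δω/(2π) = 355.8 Hz.

(a) f₀ = 7803 Hz  (b) Q = 21.93  (c) BW = 355.8 Hz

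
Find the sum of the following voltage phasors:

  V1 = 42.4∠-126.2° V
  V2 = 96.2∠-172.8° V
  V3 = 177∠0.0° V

Step 1 — Convert each phasor to rectangular form:
  V1 = 42.4·(cos(-126.2°) + j·sin(-126.2°)) = -25.04 - j34.22 V
  V2 = 96.2·(cos(-172.8°) + j·sin(-172.8°)) = -95.44 - j12.06 V
  V3 = 177·(cos(0.0°) + j·sin(0.0°)) = 177 V
Step 2 — Sum components: V_total = 56.52 - j46.27 V.
Step 3 — Convert to polar: |V_total| = 73.04 V, ∠V_total = -39.3°.

V_total = 73.04∠-39.3° V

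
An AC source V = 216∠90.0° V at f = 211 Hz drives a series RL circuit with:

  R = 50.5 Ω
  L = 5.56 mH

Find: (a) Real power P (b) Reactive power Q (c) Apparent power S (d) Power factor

Step 1 — Angular frequency: ω = 2π·f = 2π·211 = 1326 rad/s.
Step 2 — Component impedances:
  R: Z = R = 50.5 Ω
  L: Z = jωL = j·1326·0.00556 = 0 + j7.371 Ω
Step 3 — Series combination: Z_total = R + L = 50.5 + j7.371 Ω = 51.04∠8.3° Ω.
Step 4 — Source phasor: V = 216∠90.0° V = 0 + j216 V.
Step 5 — Current: I = V / Z = 0.6113 + j4.188 A = 4.232∠81.7° A.
Step 6 — Complex power: S = V·I* = 904.6 + j132 VA.
Step 7 — Real power: P = Re(S) = 904.6 W.
Step 8 — Reactive power: Q = Im(S) = 132 VAR.
Step 9 — Apparent power: |S| = 914.2 VA.
Step 10 — Power factor: PF = P/|S| = 0.9895 (lagging).

(a) P = 904.6 W  (b) Q = 132 VAR  (c) S = 914.2 VA  (d) PF = 0.9895 (lagging)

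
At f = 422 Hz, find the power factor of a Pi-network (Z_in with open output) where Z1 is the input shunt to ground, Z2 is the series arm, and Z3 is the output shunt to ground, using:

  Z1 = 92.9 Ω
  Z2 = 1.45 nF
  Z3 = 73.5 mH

Step 1 — Angular frequency: ω = 2π·f = 2π·422 = 2652 rad/s.
Step 2 — Component impedances:
  Z1: Z = R = 92.9 Ω
  Z2: Z = 1/(jωC) = -j/(ω·C) = 0 - j2.601e+05 Ω
  Z3: Z = jωL = j·2652·0.0735 = 0 + j194.9 Ω
Step 3 — With open output, the series arm Z2 and the output shunt Z3 appear in series to ground: Z2 + Z3 = 0 - j2.599e+05 Ω.
Step 4 — Parallel with input shunt Z1: Z_in = Z1 || (Z2 + Z3) = 92.9 - j0.03321 Ω = 92.9∠-0.0° Ω.
Step 5 — Power factor: PF = cos(φ) = Re(Z)/|Z| = 92.9/92.9 = 1.
Step 6 — Type: Im(Z) = -0.03321 ⇒ leading (phase φ = -0.0°).

PF = 1 (leading, φ = -0.0°)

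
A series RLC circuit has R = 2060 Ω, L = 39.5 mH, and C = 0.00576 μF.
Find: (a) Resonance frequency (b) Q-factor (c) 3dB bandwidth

Step 1 — Resonance: ω₀ = 1/√(LC) = 1/√(0.0395·5.76e-09) = 6.63e+04 rad/s.
Step 2 — f₀ = ω₀/(2π) = 1.055e+04 Hz.
Step 3 — Series Q: Q = ω₀L/R = 6.63e+04·0.0395/2060 = 1.271.
Step 4 — Bandwidth: Δω = ω₀/Q = 5.215e+04 rad/s; BW = Δω/(2π) = 8300 Hz.

(a) f₀ = 1.055e+04 Hz  (b) Q = 1.271  (c) BW = 8300 Hz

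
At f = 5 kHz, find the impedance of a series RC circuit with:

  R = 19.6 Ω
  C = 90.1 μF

Step 1 — Angular frequency: ω = 2π·f = 2π·5000 = 3.142e+04 rad/s.
Step 2 — Component impedances:
  R: Z = R = 19.6 Ω
  C: Z = 1/(jωC) = -j/(ω·C) = 0 - j0.3533 Ω
Step 3 — Series combination: Z_total = R + C = 19.6 - j0.3533 Ω = 19.6∠-1.0° Ω.

Z = 19.6 - j0.3533 Ω = 19.6∠-1.0° Ω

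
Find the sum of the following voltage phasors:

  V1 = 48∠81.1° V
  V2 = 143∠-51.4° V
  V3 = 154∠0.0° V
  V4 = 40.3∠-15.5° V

Step 1 — Convert each phasor to rectangular form:
  V1 = 48·(cos(81.1°) + j·sin(81.1°)) = 7.426 + j47.42 V
  V2 = 143·(cos(-51.4°) + j·sin(-51.4°)) = 89.21 - j111.8 V
  V3 = 154·(cos(0.0°) + j·sin(0.0°)) = 154 V
  V4 = 40.3·(cos(-15.5°) + j·sin(-15.5°)) = 38.83 - j10.77 V
Step 2 — Sum components: V_total = 289.5 - j75.11 V.
Step 3 — Convert to polar: |V_total| = 299.1 V, ∠V_total = -14.5°.

V_total = 299.1∠-14.5° V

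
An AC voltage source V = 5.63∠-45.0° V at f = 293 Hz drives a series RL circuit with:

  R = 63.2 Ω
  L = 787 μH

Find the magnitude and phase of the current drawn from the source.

Step 1 — Angular frequency: ω = 2π·f = 2π·293 = 1841 rad/s.
Step 2 — Component impedances:
  R: Z = R = 63.2 Ω
  L: Z = jωL = j·1841·0.000787 = 0 + j1.449 Ω
Step 3 — Series combination: Z_total = R + L = 63.2 + j1.449 Ω = 63.22∠1.3° Ω.
Step 4 — Source phasor: V = 5.63∠-45.0° V = 3.981 - j3.981 V.
Step 5 — Ohm's law: I = V / Z_total = (3.981 - j3.981) / (63.2 + j1.449) = 0.06151 - j0.0644 A.
Step 6 — Convert to polar: |I| = 0.08906 A, ∠I = -46.3°.

I = 0.08906∠-46.3° A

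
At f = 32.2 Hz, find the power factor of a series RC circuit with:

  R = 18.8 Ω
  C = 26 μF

Step 1 — Angular frequency: ω = 2π·f = 2π·32.2 = 202.3 rad/s.
Step 2 — Component impedances:
  R: Z = R = 18.8 Ω
  C: Z = 1/(jωC) = -j/(ω·C) = 0 - j190.1 Ω
Step 3 — Series combination: Z_total = R + C = 18.8 - j190.1 Ω = 191∠-84.4° Ω.
Step 4 — Power factor: PF = cos(φ) = Re(Z)/|Z| = 18.8/191.03 = 0.09841.
Step 5 — Type: Im(Z) = -190.1 ⇒ leading (phase φ = -84.4°).

PF = 0.09841 (leading, φ = -84.4°)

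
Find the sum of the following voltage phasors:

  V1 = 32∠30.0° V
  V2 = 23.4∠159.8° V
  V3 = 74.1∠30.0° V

Step 1 — Convert each phasor to rectangular form:
  V1 = 32·(cos(30.0°) + j·sin(30.0°)) = 27.71 + j16 V
  V2 = 23.4·(cos(159.8°) + j·sin(159.8°)) = -21.96 + j8.08 V
  V3 = 74.1·(cos(30.0°) + j·sin(30.0°)) = 64.17 + j37.05 V
Step 2 — Sum components: V_total = 69.92 + j61.13 V.
Step 3 — Convert to polar: |V_total| = 92.88 V, ∠V_total = 41.2°.

V_total = 92.88∠41.2° V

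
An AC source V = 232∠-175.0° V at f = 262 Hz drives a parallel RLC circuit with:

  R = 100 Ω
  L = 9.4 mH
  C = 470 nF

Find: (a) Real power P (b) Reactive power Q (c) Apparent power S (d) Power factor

Step 1 — Angular frequency: ω = 2π·f = 2π·262 = 1646 rad/s.
Step 2 — Component impedances:
  R: Z = R = 100 Ω
  L: Z = jωL = j·1646·0.0094 = 0 + j15.47 Ω
  C: Z = 1/(jωC) = -j/(ω·C) = 0 - j1292 Ω
Step 3 — Parallel combination: 1/Z_total = 1/R + 1/L + 1/C; Z_total = 2.394 + j15.29 Ω = 15.47∠81.1° Ω.
Step 4 — Source phasor: V = 232∠-175.0° V = -231.1 - j20.22 V.
Step 5 — Current: I = V / Z = -3.602 + j14.55 A = 14.99∠103.9° A.
Step 6 — Complex power: S = V·I* = 538.2 + j3437 VA.
Step 7 — Real power: P = Re(S) = 538.2 W.
Step 8 — Reactive power: Q = Im(S) = 3437 VAR.
Step 9 — Apparent power: |S| = 3479 VA.
Step 10 — Power factor: PF = P/|S| = 0.1547 (lagging).

(a) P = 538.2 W  (b) Q = 3437 VAR  (c) S = 3479 VA  (d) PF = 0.1547 (lagging)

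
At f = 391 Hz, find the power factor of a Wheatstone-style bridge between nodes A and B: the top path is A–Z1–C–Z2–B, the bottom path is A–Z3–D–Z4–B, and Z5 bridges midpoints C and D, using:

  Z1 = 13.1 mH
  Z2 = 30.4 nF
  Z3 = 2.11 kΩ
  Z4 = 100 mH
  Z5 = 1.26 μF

Step 1 — Angular frequency: ω = 2π·f = 2π·391 = 2457 rad/s.
Step 2 — Component impedances:
  Z1: Z = jωL = j·2457·0.0131 = 0 + j32.18 Ω
  Z2: Z = 1/(jωC) = -j/(ω·C) = 0 - j1.339e+04 Ω
  Z3: Z = R = 2110 Ω
  Z4: Z = jωL = j·2457·0.1 = 0 + j245.7 Ω
  Z5: Z = 1/(jωC) = -j/(ω·C) = 0 - j323.1 Ω
Step 3 — Bridge requires nodal analysis (the Z5 bridge couples midpoints C and D, so the two paths cannot be reduced to a simple series/parallel combination). Setting node B to ground and injecting 1 A at node A, the 3-node admittance system at A, C, D solves to V_A = Z_AB = 38.89 - j39.53 Ω = 55.45∠-45.5° Ω.
Step 4 — Power factor: PF = cos(φ) = Re(Z)/|Z| = 38.887/55.454 = 0.7012.
Step 5 — Type: Im(Z) = -39.53 ⇒ leading (phase φ = -45.5°).

PF = 0.7012 (leading, φ = -45.5°)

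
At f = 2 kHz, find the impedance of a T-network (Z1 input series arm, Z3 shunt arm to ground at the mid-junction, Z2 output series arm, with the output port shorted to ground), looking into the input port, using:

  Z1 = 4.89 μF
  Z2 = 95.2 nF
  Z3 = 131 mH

Step 1 — Angular frequency: ω = 2π·f = 2π·2000 = 1.257e+04 rad/s.
Step 2 — Component impedances:
  Z1: Z = 1/(jωC) = -j/(ω·C) = 0 - j16.27 Ω
  Z2: Z = 1/(jωC) = -j/(ω·C) = 0 - j835.9 Ω
  Z3: Z = jωL = j·1.257e+04·0.131 = 0 + j1646 Ω
Step 3 — With the output port shorted to ground, the output series arm Z2 runs from the junction to ground; the shunt arm Z3 also runs from the junction to ground. They appear in parallel: Z3 || Z2 = 0 - j1698 Ω.
Step 4 — Series with input arm Z1: Z_in = Z1 + (Z3 || Z2) = 0 - j1714 Ω = 1714∠-90.0° Ω.

Z = 0 - j1714 Ω = 1714∠-90.0° Ω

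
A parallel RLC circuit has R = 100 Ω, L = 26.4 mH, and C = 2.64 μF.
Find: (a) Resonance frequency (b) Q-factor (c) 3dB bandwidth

Step 1 — Resonance: ω₀ = 1/√(LC) = 1/√(0.0264·2.64e-06) = 3788 rad/s.
Step 2 — f₀ = ω₀/(2π) = 602.9 Hz.
Step 3 — Parallel Q: Q = R/(ω₀L) = 100/(3788·0.0264) = 1.
Step 4 — Bandwidth: Δω = ω₀/Q = 3788 rad/s; BW = Δω/(2π) = 602.9 Hz.

(a) f₀ = 602.9 Hz  (b) Q = 1  (c) BW = 602.9 Hz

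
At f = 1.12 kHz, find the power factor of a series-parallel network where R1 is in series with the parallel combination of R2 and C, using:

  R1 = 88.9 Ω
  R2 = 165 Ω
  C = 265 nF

Step 1 — Angular frequency: ω = 2π·f = 2π·1120 = 7037 rad/s.
Step 2 — Component impedances:
  R1: Z = R = 88.9 Ω
  R2: Z = R = 165 Ω
  C: Z = 1/(jωC) = -j/(ω·C) = 0 - j536.2 Ω
Step 3 — Parallel branch: R2 || C = 1/(1/R2 + 1/C) = 150.7 - j46.38 Ω.
Step 4 — Series with R1: Z_total = R1 + (R2 || C) = 239.6 - j46.38 Ω = 244.1∠-11.0° Ω.
Step 5 — Power factor: PF = cos(φ) = Re(Z)/|Z| = 239.63/244.08 = 0.9818.
Step 6 — Type: Im(Z) = -46.38 ⇒ leading (phase φ = -11.0°).

PF = 0.9818 (leading, φ = -11.0°)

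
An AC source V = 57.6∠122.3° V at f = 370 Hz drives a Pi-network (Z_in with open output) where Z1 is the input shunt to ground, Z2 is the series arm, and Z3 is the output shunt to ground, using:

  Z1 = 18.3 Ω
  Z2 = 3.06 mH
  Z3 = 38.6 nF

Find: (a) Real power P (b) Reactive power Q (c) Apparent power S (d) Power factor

Step 1 — Angular frequency: ω = 2π·f = 2π·370 = 2325 rad/s.
Step 2 — Component impedances:
  Z1: Z = R = 18.3 Ω
  Z2: Z = jωL = j·2325·0.00306 = 0 + j7.114 Ω
  Z3: Z = 1/(jωC) = -j/(ω·C) = 0 - j1.114e+04 Ω
Step 3 — With open output, the series arm Z2 and the output shunt Z3 appear in series to ground: Z2 + Z3 = 0 - j1.114e+04 Ω.
Step 4 — Parallel with input shunt Z1: Z_in = Z1 || (Z2 + Z3) = 18.3 - j0.03007 Ω = 18.3∠-0.1° Ω.
Step 5 — Source phasor: V = 57.6∠122.3° V = -30.78 + j48.69 V.
Step 6 — Current: I = V / Z = -1.686 + j2.658 A = 3.148∠122.4° A.
Step 7 — Complex power: S = V·I* = 181.3 - j0.2979 VA.
Step 8 — Real power: P = Re(S) = 181.3 W.
Step 9 — Reactive power: Q = Im(S) = -0.2979 VAR.
Step 10 — Apparent power: |S| = 181.3 VA.
Step 11 — Power factor: PF = P/|S| = 1 (leading).

(a) P = 181.3 W  (b) Q = -0.2979 VAR  (c) S = 181.3 VA  (d) PF = 1 (leading)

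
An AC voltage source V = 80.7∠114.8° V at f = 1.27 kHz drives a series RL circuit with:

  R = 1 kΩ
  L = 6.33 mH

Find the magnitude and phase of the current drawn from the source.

Step 1 — Angular frequency: ω = 2π·f = 2π·1270 = 7980 rad/s.
Step 2 — Component impedances:
  R: Z = R = 1000 Ω
  L: Z = jωL = j·7980·0.00633 = 0 + j50.51 Ω
Step 3 — Series combination: Z_total = R + L = 1000 + j50.51 Ω = 1001∠2.9° Ω.
Step 4 — Source phasor: V = 80.7∠114.8° V = -33.85 + j73.26 V.
Step 5 — Ohm's law: I = V / Z_total = (-33.85 + j73.26) / (1000 + j50.51) = -0.03007 + j0.07478 A.
Step 6 — Convert to polar: |I| = 0.0806 A, ∠I = 111.9°.

I = 0.0806∠111.9° A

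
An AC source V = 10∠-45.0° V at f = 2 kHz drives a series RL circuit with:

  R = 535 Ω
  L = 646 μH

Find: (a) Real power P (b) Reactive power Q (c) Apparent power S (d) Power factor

Step 1 — Angular frequency: ω = 2π·f = 2π·2000 = 1.257e+04 rad/s.
Step 2 — Component impedances:
  R: Z = R = 535 Ω
  L: Z = jωL = j·1.257e+04·0.000646 = 0 + j8.118 Ω
Step 3 — Series combination: Z_total = R + L = 535 + j8.118 Ω = 535.1∠0.9° Ω.
Step 4 — Source phasor: V = 10∠-45.0° V = 7.071 - j7.071 V.
Step 5 — Current: I = V / Z = 0.01301 - j0.01341 A = 0.01869∠-45.9° A.
Step 6 — Complex power: S = V·I* = 0.1869 + j0.002836 VA.
Step 7 — Real power: P = Re(S) = 0.1869 W.
Step 8 — Reactive power: Q = Im(S) = 0.002836 VAR.
Step 9 — Apparent power: |S| = 0.1869 VA.
Step 10 — Power factor: PF = P/|S| = 0.9999 (lagging).

(a) P = 0.1869 W  (b) Q = 0.002836 VAR  (c) S = 0.1869 VA  (d) PF = 0.9999 (lagging)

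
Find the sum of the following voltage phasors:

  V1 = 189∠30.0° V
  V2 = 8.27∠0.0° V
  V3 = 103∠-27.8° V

Step 1 — Convert each phasor to rectangular form:
  V1 = 189·(cos(30.0°) + j·sin(30.0°)) = 163.7 + j94.5 V
  V2 = 8.27·(cos(0.0°) + j·sin(0.0°)) = 8.27 V
  V3 = 103·(cos(-27.8°) + j·sin(-27.8°)) = 91.11 - j48.04 V
Step 2 — Sum components: V_total = 263.1 + j46.46 V.
Step 3 — Convert to polar: |V_total| = 267.1 V, ∠V_total = 10.0°.

V_total = 267.1∠10.0° V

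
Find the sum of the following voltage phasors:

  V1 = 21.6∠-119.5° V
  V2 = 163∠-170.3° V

Step 1 — Convert each phasor to rectangular form:
  V1 = 21.6·(cos(-119.5°) + j·sin(-119.5°)) = -10.64 - j18.8 V
  V2 = 163·(cos(-170.3°) + j·sin(-170.3°)) = -160.7 - j27.46 V
Step 2 — Sum components: V_total = -171.3 - j46.26 V.
Step 3 — Convert to polar: |V_total| = 177.4 V, ∠V_total = -164.9°.

V_total = 177.4∠-164.9° V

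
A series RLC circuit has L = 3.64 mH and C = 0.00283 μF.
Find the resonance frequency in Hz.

Step 1 — Resonance condition Im(Z)=0 gives ω₀ = 1/√(LC).
Step 2 — ω₀ = 1/√(0.00364·2.83e-09) = 3.116e+05 rad/s.
Step 3 — f₀ = ω₀/(2π) = 4.959e+04 Hz.

f₀ = 4.959e+04 Hz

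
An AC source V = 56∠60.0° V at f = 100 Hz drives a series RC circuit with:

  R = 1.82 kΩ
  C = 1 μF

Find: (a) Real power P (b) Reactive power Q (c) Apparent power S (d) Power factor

Step 1 — Angular frequency: ω = 2π·f = 2π·100 = 628.3 rad/s.
Step 2 — Component impedances:
  R: Z = R = 1820 Ω
  C: Z = 1/(jωC) = -j/(ω·C) = 0 - j1592 Ω
Step 3 — Series combination: Z_total = R + C = 1820 - j1592 Ω = 2418∠-41.2° Ω.
Step 4 — Source phasor: V = 56∠60.0° V = 28 + j48.5 V.
Step 5 — Current: I = V / Z = -0.004487 + j0.02272 A = 0.02316∠101.2° A.
Step 6 — Complex power: S = V·I* = 0.9764 - j0.8538 VA.
Step 7 — Real power: P = Re(S) = 0.9764 W.
Step 8 — Reactive power: Q = Im(S) = -0.8538 VAR.
Step 9 — Apparent power: |S| = 1.297 VA.
Step 10 — Power factor: PF = P/|S| = 0.7528 (leading).

(a) P = 0.9764 W  (b) Q = -0.8538 VAR  (c) S = 1.297 VA  (d) PF = 0.7528 (leading)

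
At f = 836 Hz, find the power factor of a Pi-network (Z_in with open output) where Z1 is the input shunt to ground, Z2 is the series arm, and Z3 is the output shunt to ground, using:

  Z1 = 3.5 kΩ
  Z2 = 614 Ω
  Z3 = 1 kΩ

Step 1 — Angular frequency: ω = 2π·f = 2π·836 = 5253 rad/s.
Step 2 — Component impedances:
  Z1: Z = R = 3500 Ω
  Z2: Z = R = 614 Ω
  Z3: Z = R = 1000 Ω
Step 3 — With open output, the series arm Z2 and the output shunt Z3 appear in series to ground: Z2 + Z3 = 1614 Ω.
Step 4 — Parallel with input shunt Z1: Z_in = Z1 || (Z2 + Z3) = 1105 Ω = 1105∠0.0° Ω.
Step 5 — Power factor: PF = cos(φ) = Re(Z)/|Z| = 1105/1105 = 1.
Step 6 — Type: Im(Z) = 0 ⇒ unity (phase φ = 0.0°).

PF = 1 (unity, φ = 0.0°)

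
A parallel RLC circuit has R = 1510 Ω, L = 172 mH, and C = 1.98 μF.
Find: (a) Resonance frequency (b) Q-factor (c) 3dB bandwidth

Step 1 — Resonance: ω₀ = 1/√(LC) = 1/√(0.172·1.98e-06) = 1714 rad/s.
Step 2 — f₀ = ω₀/(2π) = 272.7 Hz.
Step 3 — Parallel Q: Q = R/(ω₀L) = 1510/(1714·0.172) = 5.123.
Step 4 — Bandwidth: Δω = ω₀/Q = 334.5 rad/s; BW = Δω/(2π) = 53.23 Hz.

(a) f₀ = 272.7 Hz  (b) Q = 5.123  (c) BW = 53.23 Hz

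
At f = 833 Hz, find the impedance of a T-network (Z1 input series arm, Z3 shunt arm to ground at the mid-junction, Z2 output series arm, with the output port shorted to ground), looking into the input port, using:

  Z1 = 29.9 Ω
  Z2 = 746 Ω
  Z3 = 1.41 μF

Step 1 — Angular frequency: ω = 2π·f = 2π·833 = 5234 rad/s.
Step 2 — Component impedances:
  Z1: Z = R = 29.9 Ω
  Z2: Z = R = 746 Ω
  Z3: Z = 1/(jωC) = -j/(ω·C) = 0 - j135.5 Ω
Step 3 — With the output port shorted to ground, the output series arm Z2 runs from the junction to ground; the shunt arm Z3 also runs from the junction to ground. They appear in parallel: Z3 || Z2 = 23.83 - j131.2 Ω.
Step 4 — Series with input arm Z1: Z_in = Z1 + (Z3 || Z2) = 53.73 - j131.2 Ω = 141.8∠-67.7° Ω.

Z = 53.73 - j131.2 Ω = 141.8∠-67.7° Ω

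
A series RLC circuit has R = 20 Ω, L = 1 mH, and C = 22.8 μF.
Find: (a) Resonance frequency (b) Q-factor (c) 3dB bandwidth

Step 1 — Resonance condition Im(Z)=0 gives ω₀ = 1/√(LC).
Step 2 — ω₀ = 1/√(0.001·2.28e-05) = 6623 rad/s.
Step 3 — f₀ = ω₀/(2π) = 1054 Hz.
Step 4 — Series Q: Q = ω₀L/R = 6623·0.001/20 = 0.3311.
Step 5 — 3dB bandwidth: Δω = ω₀/Q = 2e+04 rad/s; BW = Δω/(2π) = 3183 Hz.

(a) f₀ = 1054 Hz  (b) Q = 0.3311  (c) BW = 3183 Hz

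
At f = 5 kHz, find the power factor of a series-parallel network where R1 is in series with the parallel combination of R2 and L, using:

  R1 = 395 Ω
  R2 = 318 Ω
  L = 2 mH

Step 1 — Angular frequency: ω = 2π·f = 2π·5000 = 3.142e+04 rad/s.
Step 2 — Component impedances:
  R1: Z = R = 395 Ω
  R2: Z = R = 318 Ω
  L: Z = jωL = j·3.142e+04·0.002 = 0 + j62.83 Ω
Step 3 — Parallel branch: R2 || L = 1/(1/R2 + 1/L) = 11.95 + j60.47 Ω.
Step 4 — Series with R1: Z_total = R1 + (R2 || L) = 406.9 + j60.47 Ω = 411.4∠8.5° Ω.
Step 5 — Power factor: PF = cos(φ) = Re(Z)/|Z| = 406.9/411.4 = 0.9891.
Step 6 — Type: Im(Z) = 60.47 ⇒ lagging (phase φ = 8.5°).

PF = 0.9891 (lagging, φ = 8.5°)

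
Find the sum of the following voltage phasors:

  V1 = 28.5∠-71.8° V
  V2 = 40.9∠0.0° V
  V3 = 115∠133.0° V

Step 1 — Convert each phasor to rectangular form:
  V1 = 28.5·(cos(-71.8°) + j·sin(-71.8°)) = 8.902 - j27.07 V
  V2 = 40.9·(cos(0.0°) + j·sin(0.0°)) = 40.9 V
  V3 = 115·(cos(133.0°) + j·sin(133.0°)) = -78.43 + j84.11 V
Step 2 — Sum components: V_total = -28.63 + j57.03 V.
Step 3 — Convert to polar: |V_total| = 63.81 V, ∠V_total = 116.7°.

V_total = 63.81∠116.7° V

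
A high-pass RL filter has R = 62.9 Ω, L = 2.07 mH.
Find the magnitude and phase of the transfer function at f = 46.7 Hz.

Step 1 — Angular frequency: ω = 2π·46.7 = 293.4 rad/s.
Step 2 — Transfer function: H(jω) = jωL/(R + jωL).
Step 3 — Numerator jωL = j·0.6074; denominator R + jωL = 62.9 + j0.6074.
Step 4 — H = 9.324e-05 + j0.009656.
Step 5 — Magnitude: |H| = 0.009656 (-40.3 dB); phase: φ = 89.4°.

|H| = 0.009656 (-40.3 dB), φ = 89.4°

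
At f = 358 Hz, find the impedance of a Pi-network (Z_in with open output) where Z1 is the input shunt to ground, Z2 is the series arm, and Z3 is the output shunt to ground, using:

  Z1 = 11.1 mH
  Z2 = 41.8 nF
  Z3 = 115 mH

Step 1 — Angular frequency: ω = 2π·f = 2π·358 = 2249 rad/s.
Step 2 — Component impedances:
  Z1: Z = jωL = j·2249·0.0111 = 0 + j24.97 Ω
  Z2: Z = 1/(jωC) = -j/(ω·C) = 0 - j1.064e+04 Ω
  Z3: Z = jωL = j·2249·0.115 = 0 + j258.7 Ω
Step 3 — With open output, the series arm Z2 and the output shunt Z3 appear in series to ground: Z2 + Z3 = 0 - j1.038e+04 Ω.
Step 4 — Parallel with input shunt Z1: Z_in = Z1 || (Z2 + Z3) = 0 + j25.03 Ω = 25.03∠90.0° Ω.

Z = 0 + j25.03 Ω = 25.03∠90.0° Ω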